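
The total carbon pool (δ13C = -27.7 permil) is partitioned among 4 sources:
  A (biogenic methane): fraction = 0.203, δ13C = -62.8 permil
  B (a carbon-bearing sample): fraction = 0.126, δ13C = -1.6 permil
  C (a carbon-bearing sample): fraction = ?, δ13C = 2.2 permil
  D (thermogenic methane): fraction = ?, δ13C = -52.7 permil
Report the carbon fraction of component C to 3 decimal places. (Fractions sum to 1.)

0.375

Let f_C and f_D be the unknown fractions; fractions sum to 1 so f_C + f_D = 0.671.
Mass balance: Σ fᵢ·δᵢ = δ_bulk ⇒ f_C·(2.2) + f_D·(-52.7) = -27.7 − (-12.950) = -14.750
Substitute f_D = 0.671 − f_C:
f_C·(2.2 − -52.7) = -14.750 − 0.671×(-52.7) = 20.612
f_C = 20.612 / 54.9 = 0.3754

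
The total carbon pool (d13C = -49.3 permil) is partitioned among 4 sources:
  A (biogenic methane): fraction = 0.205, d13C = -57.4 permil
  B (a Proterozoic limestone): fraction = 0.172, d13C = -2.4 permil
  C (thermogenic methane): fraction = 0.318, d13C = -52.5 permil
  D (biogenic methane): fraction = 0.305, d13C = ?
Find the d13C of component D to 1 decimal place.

Isotope mass balance: δ_bulk = Σ fᵢ·δᵢ.
-49.3 = 0.205×(-57.4) + 0.172×(-2.4) + 0.318×(-52.5) + 0.305×δ_D
0.305·δ_D = -49.3 − (-28.875) = -20.425
δ_D = -20.425 / 0.305 = -66.97 permil

-67.0 permil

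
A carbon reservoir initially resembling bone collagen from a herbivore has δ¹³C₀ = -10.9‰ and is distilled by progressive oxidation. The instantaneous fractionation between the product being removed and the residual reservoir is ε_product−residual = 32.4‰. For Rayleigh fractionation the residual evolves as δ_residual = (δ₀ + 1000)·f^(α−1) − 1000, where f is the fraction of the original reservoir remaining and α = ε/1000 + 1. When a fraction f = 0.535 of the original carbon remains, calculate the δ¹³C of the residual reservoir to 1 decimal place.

-30.7‰

Rayleigh residual: δ_res = (δ₀ + 1000)·f^(α−1) − 1000
α = ε/1000 + 1 = 1.03240, so α − 1 = 0.03240
f^(α−1) = 0.535^(0.03240) = 0.979938
δ_res = (-10.9 + 1000) × 0.979938 − 1000 = 969.257 − 1000 = -30.74‰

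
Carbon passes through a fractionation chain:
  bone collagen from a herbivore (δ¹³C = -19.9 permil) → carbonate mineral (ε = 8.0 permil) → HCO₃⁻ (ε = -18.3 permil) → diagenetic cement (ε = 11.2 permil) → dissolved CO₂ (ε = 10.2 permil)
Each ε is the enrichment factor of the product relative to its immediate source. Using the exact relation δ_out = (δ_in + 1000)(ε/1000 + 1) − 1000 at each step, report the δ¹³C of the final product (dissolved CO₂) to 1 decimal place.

-9.3 permil

step 1: δ = (-19.90 + 1000)·(8.0/1000 + 1) − 1000 = -12.06 permil
step 2: δ = (-12.06 + 1000)·(-18.3/1000 + 1) − 1000 = -30.14 permil
step 3: δ = (-30.14 + 1000)·(11.2/1000 + 1) − 1000 = -19.28 permil
step 4: δ = (-19.28 + 1000)·(10.2/1000 + 1) − 1000 = -9.27 permil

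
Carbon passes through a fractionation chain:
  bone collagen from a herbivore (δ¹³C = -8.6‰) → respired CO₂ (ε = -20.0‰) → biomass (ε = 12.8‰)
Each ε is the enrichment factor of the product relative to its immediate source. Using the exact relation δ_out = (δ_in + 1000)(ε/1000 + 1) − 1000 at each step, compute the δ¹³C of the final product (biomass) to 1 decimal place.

step 1: δ = (-8.60 + 1000)·(-20.0/1000 + 1) − 1000 = -28.43‰
step 2: δ = (-28.43 + 1000)·(12.8/1000 + 1) − 1000 = -15.99‰

-16.0‰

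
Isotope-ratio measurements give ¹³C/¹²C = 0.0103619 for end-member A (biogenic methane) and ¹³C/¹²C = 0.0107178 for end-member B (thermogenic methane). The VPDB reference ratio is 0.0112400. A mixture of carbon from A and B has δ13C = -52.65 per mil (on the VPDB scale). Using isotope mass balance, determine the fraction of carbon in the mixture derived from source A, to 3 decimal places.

δ_A = (0.0103619/0.0112400 − 1)×1000 = (0.921877 − 1)×1000 = -78.123 per mil
δ_B = (0.0107178/0.0112400 − 1)×1000 = (0.953541 − 1)×1000 = -46.459 per mil
f_A = (δ_mix − δ_B)/(δ_A − δ_B) = (-52.65 − (-46.459))/(-78.123 − (-46.459))
f_A = -6.191 / -31.664 = 0.1955

0.196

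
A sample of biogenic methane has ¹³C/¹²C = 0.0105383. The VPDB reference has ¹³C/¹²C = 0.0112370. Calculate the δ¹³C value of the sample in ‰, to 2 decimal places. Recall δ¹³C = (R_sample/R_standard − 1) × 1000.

δ¹³C = (R_sample / R_standard − 1) × 1000
R_sample / R_standard = 0.0105383 / 0.0112370 = 0.937821
δ¹³C = (0.937821 − 1) × 1000 = -62.179‰

-62.18‰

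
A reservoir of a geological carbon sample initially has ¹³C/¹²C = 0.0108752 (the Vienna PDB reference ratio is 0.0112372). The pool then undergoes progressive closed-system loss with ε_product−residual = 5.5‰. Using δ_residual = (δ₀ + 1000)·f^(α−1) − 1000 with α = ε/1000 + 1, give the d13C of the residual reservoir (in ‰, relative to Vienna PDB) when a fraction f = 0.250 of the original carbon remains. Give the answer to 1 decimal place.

δ₀ = (0.0108752/0.0112372 − 1)×1000 = (0.967786 − 1)×1000 = -32.214‰
α − 1 = ε/1000 = 0.0055
f^(α−1) = 0.250^(0.0055) = 0.992404
δ_res = (-32.214 + 1000) × 0.992404 − 1000 = 960.435 − 1000 = -39.57‰

-39.6‰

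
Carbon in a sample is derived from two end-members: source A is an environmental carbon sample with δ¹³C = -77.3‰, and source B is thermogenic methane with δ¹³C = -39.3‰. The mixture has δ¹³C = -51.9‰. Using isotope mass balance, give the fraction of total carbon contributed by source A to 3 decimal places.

δ_mix = f_A·δ_A + (1 − f_A)·δ_B  ⇒  f_A = (δ_mix − δ_B)/(δ_A − δ_B)
f_A = (-51.9 − (-39.3)) / (-77.3 − (-39.3))
f_A = -12.6 / -38.0 = 0.3316

0.332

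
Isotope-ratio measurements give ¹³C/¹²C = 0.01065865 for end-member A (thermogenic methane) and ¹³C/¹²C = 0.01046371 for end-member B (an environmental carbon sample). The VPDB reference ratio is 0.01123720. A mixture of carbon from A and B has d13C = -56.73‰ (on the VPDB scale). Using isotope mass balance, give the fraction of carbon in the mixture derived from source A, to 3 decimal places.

δ_A = (0.01065865/0.01123720 − 1)×1000 = (0.948515 − 1)×1000 = -51.485‰
δ_B = (0.01046371/0.01123720 − 1)×1000 = (0.931167 − 1)×1000 = -68.833‰
f_A = (δ_mix − δ_B)/(δ_A − δ_B) = (-56.73 − (-68.833))/(-51.485 − (-68.833))
f_A = 12.103 / 17.348 = 0.6977

0.698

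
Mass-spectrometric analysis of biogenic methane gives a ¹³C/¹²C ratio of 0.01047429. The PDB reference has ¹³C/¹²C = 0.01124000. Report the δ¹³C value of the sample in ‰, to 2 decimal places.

-68.12‰

δ¹³C = (R_sample / R_standard − 1) × 1000
R_sample / R_standard = 0.01047429 / 0.01124000 = 0.931876
δ¹³C = (0.931876 − 1) × 1000 = -68.124‰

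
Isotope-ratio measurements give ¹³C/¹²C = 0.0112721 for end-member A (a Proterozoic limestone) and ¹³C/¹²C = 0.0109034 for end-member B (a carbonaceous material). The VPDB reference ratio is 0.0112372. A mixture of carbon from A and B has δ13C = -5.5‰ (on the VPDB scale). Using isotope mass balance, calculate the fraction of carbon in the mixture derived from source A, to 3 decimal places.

δ_A = (0.0112721/0.0112372 − 1)×1000 = (1.003106 − 1)×1000 = 3.106‰
δ_B = (0.0109034/0.0112372 − 1)×1000 = (0.970295 − 1)×1000 = -29.705‰
f_A = (δ_mix − δ_B)/(δ_A − δ_B) = (-5.5 − (-29.705))/(3.106 − (-29.705))
f_A = 24.205 / 32.811 = 0.7377

0.738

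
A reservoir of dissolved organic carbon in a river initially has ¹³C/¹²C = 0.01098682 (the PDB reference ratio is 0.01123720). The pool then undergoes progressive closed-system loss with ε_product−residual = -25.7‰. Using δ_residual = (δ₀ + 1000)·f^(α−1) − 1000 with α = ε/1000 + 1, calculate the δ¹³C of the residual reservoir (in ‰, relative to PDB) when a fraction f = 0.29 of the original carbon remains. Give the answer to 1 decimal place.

9.3‰

δ₀ = (0.01098682/0.01123720 − 1)×1000 = (0.977719 − 1)×1000 = -22.281‰
α − 1 = ε/1000 = -0.0257
f^(α−1) = 0.29^(-0.0257) = 1.032325
δ_res = (-22.281 + 1000) × 1.032325 − 1000 = 1009.323 − 1000 = 9.32‰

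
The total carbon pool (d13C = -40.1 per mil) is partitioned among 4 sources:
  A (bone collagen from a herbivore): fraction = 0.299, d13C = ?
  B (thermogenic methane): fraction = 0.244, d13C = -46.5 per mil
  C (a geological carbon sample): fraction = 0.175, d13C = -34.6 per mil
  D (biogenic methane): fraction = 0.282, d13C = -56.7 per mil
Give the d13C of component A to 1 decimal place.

Isotope mass balance: δ_bulk = Σ fᵢ·δᵢ.
-40.1 = 0.299×δ_A + 0.244×(-46.5) + 0.175×(-34.6) + 0.282×(-56.7)
0.299·δ_A = -40.1 − (-33.390) = -6.710
δ_A = -6.710 / 0.299 = -22.44 per mil

-22.4 per mil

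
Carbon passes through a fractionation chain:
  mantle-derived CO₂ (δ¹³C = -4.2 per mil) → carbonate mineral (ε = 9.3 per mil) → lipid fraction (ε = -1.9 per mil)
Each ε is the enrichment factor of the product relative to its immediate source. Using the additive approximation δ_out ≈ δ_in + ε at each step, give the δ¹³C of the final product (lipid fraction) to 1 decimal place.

3.2 per mil

step 1: δ ≈ -4.2 + (9.3) = 5.1 per mil
step 2: δ ≈ 5.1 + (-1.9) = 3.2 per mil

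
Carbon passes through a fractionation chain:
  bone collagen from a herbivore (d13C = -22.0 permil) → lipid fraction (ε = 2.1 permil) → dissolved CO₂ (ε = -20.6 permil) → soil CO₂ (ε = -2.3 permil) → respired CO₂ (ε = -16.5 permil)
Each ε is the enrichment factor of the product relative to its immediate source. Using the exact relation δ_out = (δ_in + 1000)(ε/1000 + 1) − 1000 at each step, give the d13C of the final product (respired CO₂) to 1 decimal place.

-58.1 permil

step 1: δ = (-22.00 + 1000)·(2.1/1000 + 1) − 1000 = -19.95 permil
step 2: δ = (-19.95 + 1000)·(-20.6/1000 + 1) − 1000 = -40.14 permil
step 3: δ = (-40.14 + 1000)·(-2.3/1000 + 1) − 1000 = -42.34 permil
step 4: δ = (-42.34 + 1000)·(-16.5/1000 + 1) − 1000 = -58.14 permil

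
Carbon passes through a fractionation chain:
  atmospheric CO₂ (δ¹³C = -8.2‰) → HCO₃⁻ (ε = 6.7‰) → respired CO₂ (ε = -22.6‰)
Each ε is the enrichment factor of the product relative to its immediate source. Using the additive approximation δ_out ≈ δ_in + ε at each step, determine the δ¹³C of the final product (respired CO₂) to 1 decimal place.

step 1: δ ≈ -8.2 + (6.7) = -1.5‰
step 2: δ ≈ -1.5 + (-22.6) = -24.1‰

-24.1‰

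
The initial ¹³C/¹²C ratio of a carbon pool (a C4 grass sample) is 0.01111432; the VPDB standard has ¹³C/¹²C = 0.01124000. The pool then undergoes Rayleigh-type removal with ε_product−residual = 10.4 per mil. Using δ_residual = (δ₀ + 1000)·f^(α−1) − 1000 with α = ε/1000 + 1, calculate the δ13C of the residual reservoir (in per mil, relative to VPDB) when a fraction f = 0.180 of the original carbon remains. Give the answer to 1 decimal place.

-28.7 per mil

δ₀ = (0.01111432/0.01124000 − 1)×1000 = (0.988819 − 1)×1000 = -11.181 per mil
α − 1 = ε/1000 = 0.0104
f^(α−1) = 0.180^(0.0104) = 0.982324
δ_res = (-11.181 + 1000) × 0.982324 − 1000 = 971.340 − 1000 = -28.66 per mil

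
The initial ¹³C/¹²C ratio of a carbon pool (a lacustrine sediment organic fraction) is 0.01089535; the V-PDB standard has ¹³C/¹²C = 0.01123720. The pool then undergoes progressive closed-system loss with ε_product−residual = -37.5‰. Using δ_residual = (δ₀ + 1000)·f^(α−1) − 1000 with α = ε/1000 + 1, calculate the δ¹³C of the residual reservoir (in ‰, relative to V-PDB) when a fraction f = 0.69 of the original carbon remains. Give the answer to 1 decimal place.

δ₀ = (0.01089535/0.01123720 − 1)×1000 = (0.969579 − 1)×1000 = -30.421‰
α − 1 = ε/1000 = -0.0375
f^(α−1) = 0.69^(-0.0375) = 1.014012
δ_res = (-30.421 + 1000) × 1.014012 − 1000 = 983.165 − 1000 = -16.84‰

-16.8‰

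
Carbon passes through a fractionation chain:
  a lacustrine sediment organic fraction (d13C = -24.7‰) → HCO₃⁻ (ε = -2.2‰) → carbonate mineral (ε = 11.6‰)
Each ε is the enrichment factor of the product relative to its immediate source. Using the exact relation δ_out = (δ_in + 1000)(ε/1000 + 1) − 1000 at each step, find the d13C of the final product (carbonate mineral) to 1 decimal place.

-15.6‰

step 1: δ = (-24.70 + 1000)·(-2.2/1000 + 1) − 1000 = -26.85‰
step 2: δ = (-26.85 + 1000)·(11.6/1000 + 1) − 1000 = -15.56‰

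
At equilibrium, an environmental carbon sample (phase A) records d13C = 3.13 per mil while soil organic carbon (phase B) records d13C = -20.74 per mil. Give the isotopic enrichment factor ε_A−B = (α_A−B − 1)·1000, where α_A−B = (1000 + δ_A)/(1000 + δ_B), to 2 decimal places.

α_A−B = (1000 + 3.13) / (1000 + -20.74) = 1003.13 / 979.26 = 1.024376
ε_A−B = (1.024376 − 1) × 1000 = 24.376 per mil
(The approximation ε ≈ δ_A − δ_B would give 23.87 per mil.)

24.38 per mil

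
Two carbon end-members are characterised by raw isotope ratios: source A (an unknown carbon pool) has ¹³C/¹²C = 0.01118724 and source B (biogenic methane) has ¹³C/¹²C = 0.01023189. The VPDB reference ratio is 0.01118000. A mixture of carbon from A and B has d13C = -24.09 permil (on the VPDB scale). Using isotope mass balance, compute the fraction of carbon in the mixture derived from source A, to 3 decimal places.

0.711

δ_A = (0.01118724/0.01118000 − 1)×1000 = (1.000648 − 1)×1000 = 0.648 permil
δ_B = (0.01023189/0.01118000 − 1)×1000 = (0.915196 − 1)×1000 = -84.804 permil
f_A = (δ_mix − δ_B)/(δ_A − δ_B) = (-24.09 − (-84.804))/(0.648 − (-84.804))
f_A = 60.714 / 85.452 = 0.7105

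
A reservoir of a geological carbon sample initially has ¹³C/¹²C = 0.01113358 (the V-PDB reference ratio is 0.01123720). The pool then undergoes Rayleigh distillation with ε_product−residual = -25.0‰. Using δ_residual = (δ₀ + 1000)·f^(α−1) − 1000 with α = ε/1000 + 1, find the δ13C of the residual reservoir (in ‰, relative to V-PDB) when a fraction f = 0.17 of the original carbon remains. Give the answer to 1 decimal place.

35.7‰

δ₀ = (0.01113358/0.01123720 − 1)×1000 = (0.990779 − 1)×1000 = -9.221‰
α − 1 = ε/1000 = -0.0250
f^(α−1) = 0.17^(-0.0250) = 1.045295
δ_res = (-9.221 + 1000) × 1.045295 − 1000 = 1035.656 − 1000 = 35.66‰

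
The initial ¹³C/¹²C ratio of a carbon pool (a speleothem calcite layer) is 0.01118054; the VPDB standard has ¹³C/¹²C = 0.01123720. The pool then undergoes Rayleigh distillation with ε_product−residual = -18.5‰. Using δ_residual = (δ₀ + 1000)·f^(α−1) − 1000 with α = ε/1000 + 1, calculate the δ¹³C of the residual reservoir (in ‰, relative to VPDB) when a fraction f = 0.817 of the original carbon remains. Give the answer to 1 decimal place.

-1.3‰

δ₀ = (0.01118054/0.01123720 − 1)×1000 = (0.994958 − 1)×1000 = -5.042‰
α − 1 = ε/1000 = -0.0185
f^(α−1) = 0.817^(-0.0185) = 1.003746
δ_res = (-5.042 + 1000) × 1.003746 − 1000 = 998.685 − 1000 = -1.31‰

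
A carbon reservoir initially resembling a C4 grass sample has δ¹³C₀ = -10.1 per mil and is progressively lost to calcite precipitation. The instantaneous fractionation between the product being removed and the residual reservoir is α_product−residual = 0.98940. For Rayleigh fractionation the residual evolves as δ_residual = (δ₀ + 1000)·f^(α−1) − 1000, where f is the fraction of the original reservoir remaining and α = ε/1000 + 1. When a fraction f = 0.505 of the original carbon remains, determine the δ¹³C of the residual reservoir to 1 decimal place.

Rayleigh residual: δ_res = (δ₀ + 1000)·f^(α−1) − 1000
α − 1 = -0.01060
f^(α−1) = 0.505^(-0.01060) = 1.007268
δ_res = (-10.1 + 1000) × 1.007268 − 1000 = 997.095 − 1000 = -2.91 per mil

-2.9 per mil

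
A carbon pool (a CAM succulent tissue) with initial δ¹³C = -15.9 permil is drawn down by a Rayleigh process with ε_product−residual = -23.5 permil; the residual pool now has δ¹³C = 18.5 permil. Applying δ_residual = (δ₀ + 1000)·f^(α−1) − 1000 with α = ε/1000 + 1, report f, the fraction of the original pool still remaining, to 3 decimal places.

0.232

α − 1 = ε/1000 = -0.0235
(δ_res + 1000)/(δ₀ + 1000) = (18.5 + 1000)/(-15.9 + 1000) = 1018.5/984.1 = 1.034956
f = 1.034956^(1/-0.0235) = exp(ln(1.034956)/-0.0235) = exp(0.03436/-0.0235)
f = exp(-1.4621) = 0.2318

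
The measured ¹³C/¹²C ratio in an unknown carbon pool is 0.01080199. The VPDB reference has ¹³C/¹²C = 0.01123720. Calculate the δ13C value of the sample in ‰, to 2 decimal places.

-38.73‰

δ13C = (R_sample / R_standard − 1) × 1000
R_sample / R_standard = 0.01080199 / 0.01123720 = 0.961271
δ13C = (0.961271 − 1) × 1000 = -38.729‰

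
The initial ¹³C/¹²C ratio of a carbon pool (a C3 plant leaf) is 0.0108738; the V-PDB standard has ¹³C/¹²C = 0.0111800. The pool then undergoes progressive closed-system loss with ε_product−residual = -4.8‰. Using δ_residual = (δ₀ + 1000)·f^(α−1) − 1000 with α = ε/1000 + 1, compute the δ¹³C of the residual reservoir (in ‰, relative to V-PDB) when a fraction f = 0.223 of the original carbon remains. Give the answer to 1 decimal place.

-20.4‰

δ₀ = (0.0108738/0.0111800 − 1)×1000 = (0.972612 − 1)×1000 = -27.388‰
α − 1 = ε/1000 = -0.0048
f^(α−1) = 0.223^(-0.0048) = 1.007229
δ_res = (-27.388 + 1000) × 1.007229 − 1000 = 979.643 − 1000 = -20.36‰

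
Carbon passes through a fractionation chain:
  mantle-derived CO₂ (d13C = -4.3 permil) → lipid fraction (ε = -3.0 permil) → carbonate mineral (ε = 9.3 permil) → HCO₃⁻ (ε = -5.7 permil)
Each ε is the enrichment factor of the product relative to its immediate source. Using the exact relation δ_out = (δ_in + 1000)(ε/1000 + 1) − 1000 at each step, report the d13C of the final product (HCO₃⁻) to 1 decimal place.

-3.8 permil

step 1: δ = (-4.30 + 1000)·(-3.0/1000 + 1) − 1000 = -7.29 permil
step 2: δ = (-7.29 + 1000)·(9.3/1000 + 1) − 1000 = 1.95 permil
step 3: δ = (1.95 + 1000)·(-5.7/1000 + 1) − 1000 = -3.77 permil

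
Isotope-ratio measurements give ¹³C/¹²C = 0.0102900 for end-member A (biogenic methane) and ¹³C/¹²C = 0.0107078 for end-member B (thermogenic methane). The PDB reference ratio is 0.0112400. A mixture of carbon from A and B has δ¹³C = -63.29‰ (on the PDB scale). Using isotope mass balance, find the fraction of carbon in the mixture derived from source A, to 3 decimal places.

δ_A = (0.0102900/0.0112400 − 1)×1000 = (0.915480 − 1)×1000 = -84.520‰
δ_B = (0.0107078/0.0112400 − 1)×1000 = (0.952651 − 1)×1000 = -47.349‰
f_A = (δ_mix − δ_B)/(δ_A − δ_B) = (-63.29 − (-47.349))/(-84.520 − (-47.349))
f_A = -15.941 / -37.171 = 0.4289

0.429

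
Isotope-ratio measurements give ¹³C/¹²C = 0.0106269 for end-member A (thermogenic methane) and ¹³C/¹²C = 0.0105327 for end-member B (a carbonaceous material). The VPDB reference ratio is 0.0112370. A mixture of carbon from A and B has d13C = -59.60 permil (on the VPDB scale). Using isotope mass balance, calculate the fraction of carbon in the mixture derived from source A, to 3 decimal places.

δ_A = (0.0106269/0.0112370 − 1)×1000 = (0.945706 − 1)×1000 = -54.294 permil
δ_B = (0.0105327/0.0112370 − 1)×1000 = (0.937323 − 1)×1000 = -62.677 permil
f_A = (δ_mix − δ_B)/(δ_A − δ_B) = (-59.60 − (-62.677))/(-54.294 − (-62.677))
f_A = 3.077 / 8.383 = 0.3670

0.367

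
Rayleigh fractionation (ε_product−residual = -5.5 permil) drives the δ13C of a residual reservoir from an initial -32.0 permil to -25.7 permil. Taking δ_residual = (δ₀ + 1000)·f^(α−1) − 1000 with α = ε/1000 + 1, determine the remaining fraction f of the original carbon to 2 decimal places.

α − 1 = ε/1000 = -0.0055
(δ_res + 1000)/(δ₀ + 1000) = (-25.7 + 1000)/(-32.0 + 1000) = 974.3/968.0 = 1.006508
f = 1.006508^(1/-0.0055) = exp(ln(1.006508)/-0.0055) = exp(0.00649/-0.0055)
f = exp(-1.1795) = 0.3074

0.31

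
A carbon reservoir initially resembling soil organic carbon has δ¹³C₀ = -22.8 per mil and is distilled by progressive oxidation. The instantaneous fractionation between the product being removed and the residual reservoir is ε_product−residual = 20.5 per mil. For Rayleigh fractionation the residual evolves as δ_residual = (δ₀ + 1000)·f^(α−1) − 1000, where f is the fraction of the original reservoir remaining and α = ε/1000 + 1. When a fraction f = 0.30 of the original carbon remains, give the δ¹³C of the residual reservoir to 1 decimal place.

-46.6 per mil

Rayleigh residual: δ_res = (δ₀ + 1000)·f^(α−1) − 1000
α = ε/1000 + 1 = 1.02050, so α − 1 = 0.02050
f^(α−1) = 0.30^(0.02050) = 0.975621
δ_res = (-22.8 + 1000) × 0.975621 − 1000 = 953.377 − 1000 = -46.62 per mil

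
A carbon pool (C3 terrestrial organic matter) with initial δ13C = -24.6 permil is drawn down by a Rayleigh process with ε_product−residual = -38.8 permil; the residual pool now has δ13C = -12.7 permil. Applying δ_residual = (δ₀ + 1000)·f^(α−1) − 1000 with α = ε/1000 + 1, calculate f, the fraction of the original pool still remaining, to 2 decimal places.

α − 1 = ε/1000 = -0.0388
(δ_res + 1000)/(δ₀ + 1000) = (-12.7 + 1000)/(-24.6 + 1000) = 987.3/975.4 = 1.012200
f = 1.012200^(1/-0.0388) = exp(ln(1.012200)/-0.0388) = exp(0.01213/-0.0388)
f = exp(-0.3125) = 0.7316

0.73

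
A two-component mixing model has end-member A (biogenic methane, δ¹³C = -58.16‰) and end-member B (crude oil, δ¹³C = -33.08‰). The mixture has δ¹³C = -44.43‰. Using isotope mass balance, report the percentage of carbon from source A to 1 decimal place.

δ_mix = f_A·δ_A + (1 − f_A)·δ_B  ⇒  f_A = (δ_mix − δ_B)/(δ_A − δ_B)
f_A = (-44.43 − (-33.08)) / (-58.16 − (-33.08))
f_A = -11.35 / -25.08 = 0.4526

45.3%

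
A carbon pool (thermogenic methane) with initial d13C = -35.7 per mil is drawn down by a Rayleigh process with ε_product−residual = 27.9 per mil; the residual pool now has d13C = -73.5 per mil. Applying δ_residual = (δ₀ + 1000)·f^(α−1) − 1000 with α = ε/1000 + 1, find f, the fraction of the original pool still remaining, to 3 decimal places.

α − 1 = ε/1000 = 0.0279
(δ_res + 1000)/(δ₀ + 1000) = (-73.5 + 1000)/(-35.7 + 1000) = 926.5/964.3 = 0.960801
f = 0.960801^(1/0.0279) = exp(ln(0.960801)/0.0279) = exp(-0.03999/0.0279)
f = exp(-1.4333) = 0.2385

0.239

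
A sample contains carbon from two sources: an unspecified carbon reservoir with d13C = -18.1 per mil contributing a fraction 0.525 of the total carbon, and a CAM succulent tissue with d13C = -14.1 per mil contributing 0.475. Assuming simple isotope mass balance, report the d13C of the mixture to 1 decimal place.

δ_mix = f_A·δ_A + f_B·δ_B
δ_mix = 0.525 × (-18.1) + 0.475 × (-14.1)
δ_mix = -9.50 + -6.70 = -16.20 per mil

-16.2 per mil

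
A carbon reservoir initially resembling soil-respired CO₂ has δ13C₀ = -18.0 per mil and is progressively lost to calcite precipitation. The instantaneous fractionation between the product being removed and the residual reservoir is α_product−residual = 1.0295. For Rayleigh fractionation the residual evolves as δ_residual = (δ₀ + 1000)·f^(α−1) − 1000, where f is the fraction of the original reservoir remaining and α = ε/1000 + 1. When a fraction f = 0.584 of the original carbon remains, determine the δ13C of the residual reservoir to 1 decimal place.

-33.5 per mil

Rayleigh residual: δ_res = (δ₀ + 1000)·f^(α−1) − 1000
α − 1 = 0.02950
f^(α−1) = 0.584^(0.02950) = 0.984259
δ_res = (-18.0 + 1000) × 0.984259 − 1000 = 966.542 − 1000 = -33.46 per mil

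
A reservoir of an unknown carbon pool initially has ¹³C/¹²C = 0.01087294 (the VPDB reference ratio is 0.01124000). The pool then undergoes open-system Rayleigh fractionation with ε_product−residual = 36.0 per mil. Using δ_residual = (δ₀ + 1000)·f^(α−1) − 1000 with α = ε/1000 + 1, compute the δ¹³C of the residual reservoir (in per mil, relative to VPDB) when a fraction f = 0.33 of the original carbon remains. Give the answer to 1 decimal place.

-70.5 per mil

δ₀ = (0.01087294/0.01124000 − 1)×1000 = (0.967343 − 1)×1000 = -32.657 per mil
α − 1 = ε/1000 = 0.0360
f^(α−1) = 0.33^(0.0360) = 0.960874
δ_res = (-32.657 + 1000) × 0.960874 − 1000 = 929.495 − 1000 = -70.50 per mil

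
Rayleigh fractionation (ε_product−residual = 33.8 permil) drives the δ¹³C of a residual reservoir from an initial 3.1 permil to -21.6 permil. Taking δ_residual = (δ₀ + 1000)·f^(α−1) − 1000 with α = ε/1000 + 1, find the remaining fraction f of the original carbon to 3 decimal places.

α − 1 = ε/1000 = 0.0338
(δ_res + 1000)/(δ₀ + 1000) = (-21.6 + 1000)/(3.1 + 1000) = 978.4/1003.1 = 0.975376
f = 0.975376^(1/0.0338) = exp(ln(0.975376)/0.0338) = exp(-0.02493/0.0338)
f = exp(-0.7376) = 0.4782

0.478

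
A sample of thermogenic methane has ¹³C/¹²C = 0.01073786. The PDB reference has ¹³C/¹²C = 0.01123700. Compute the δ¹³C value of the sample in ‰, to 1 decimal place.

δ¹³C = (R_sample / R_standard − 1) × 1000
R_sample / R_standard = 0.01073786 / 0.01123700 = 0.955581
δ¹³C = (0.955581 − 1) × 1000 = -44.42‰

-44.4‰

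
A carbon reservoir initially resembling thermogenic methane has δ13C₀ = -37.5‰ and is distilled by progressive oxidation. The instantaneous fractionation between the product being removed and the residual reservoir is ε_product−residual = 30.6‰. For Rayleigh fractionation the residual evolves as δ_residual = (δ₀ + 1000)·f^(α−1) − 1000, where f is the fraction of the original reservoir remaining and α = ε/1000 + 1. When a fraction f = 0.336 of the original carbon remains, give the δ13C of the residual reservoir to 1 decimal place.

Rayleigh residual: δ_res = (δ₀ + 1000)·f^(α−1) − 1000
α = ε/1000 + 1 = 1.03060, so α − 1 = 0.03060
f^(α−1) = 0.336^(0.03060) = 0.967177
δ_res = (-37.5 + 1000) × 0.967177 − 1000 = 930.908 − 1000 = -69.09‰

-69.1‰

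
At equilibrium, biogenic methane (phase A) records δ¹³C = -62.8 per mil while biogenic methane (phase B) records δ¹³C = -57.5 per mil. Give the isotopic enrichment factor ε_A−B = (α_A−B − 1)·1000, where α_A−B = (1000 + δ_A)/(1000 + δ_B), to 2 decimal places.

α_A−B = (1000 + -62.8) / (1000 + -57.5) = 937.2 / 942.5 = 0.994377
ε_A−B = (0.994377 − 1) × 1000 = -5.623 per mil
(The approximation ε ≈ δ_A − δ_B would give -5.3 per mil.)

-5.62 per mil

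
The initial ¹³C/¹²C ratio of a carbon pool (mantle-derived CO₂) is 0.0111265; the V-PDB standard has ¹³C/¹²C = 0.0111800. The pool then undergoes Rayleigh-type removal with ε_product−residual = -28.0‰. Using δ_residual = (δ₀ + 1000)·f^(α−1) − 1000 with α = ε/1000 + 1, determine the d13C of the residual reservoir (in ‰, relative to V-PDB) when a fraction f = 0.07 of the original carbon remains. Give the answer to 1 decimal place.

72.1‰

δ₀ = (0.0111265/0.0111800 − 1)×1000 = (0.995215 − 1)×1000 = -4.785‰
α − 1 = ε/1000 = -0.0280
f^(α−1) = 0.07^(-0.0280) = 1.077301
δ_res = (-4.785 + 1000) × 1.077301 − 1000 = 1072.146 − 1000 = 72.15‰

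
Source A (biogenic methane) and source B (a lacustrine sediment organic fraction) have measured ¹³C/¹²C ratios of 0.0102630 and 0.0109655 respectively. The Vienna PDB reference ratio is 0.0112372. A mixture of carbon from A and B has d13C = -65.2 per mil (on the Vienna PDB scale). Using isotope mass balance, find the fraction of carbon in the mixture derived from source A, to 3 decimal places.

0.656

δ_A = (0.0102630/0.0112372 − 1)×1000 = (0.913306 − 1)×1000 = -86.694 per mil
δ_B = (0.0109655/0.0112372 − 1)×1000 = (0.975821 − 1)×1000 = -24.179 per mil
f_A = (δ_mix − δ_B)/(δ_A − δ_B) = (-65.2 − (-24.179))/(-86.694 − (-24.179))
f_A = -41.021 / -62.516 = 0.6562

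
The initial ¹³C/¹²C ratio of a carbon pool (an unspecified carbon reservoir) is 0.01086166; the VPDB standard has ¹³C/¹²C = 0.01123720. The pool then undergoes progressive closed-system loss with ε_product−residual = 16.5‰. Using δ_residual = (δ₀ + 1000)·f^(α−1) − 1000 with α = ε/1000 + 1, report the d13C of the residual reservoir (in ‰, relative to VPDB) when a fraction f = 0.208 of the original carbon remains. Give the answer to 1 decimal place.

-58.1‰

δ₀ = (0.01086166/0.01123720 − 1)×1000 = (0.966581 − 1)×1000 = -33.419‰
α − 1 = ε/1000 = 0.0165
f^(α−1) = 0.208^(0.0165) = 0.974424
δ_res = (-33.419 + 1000) × 0.974424 − 1000 = 941.860 − 1000 = -58.14‰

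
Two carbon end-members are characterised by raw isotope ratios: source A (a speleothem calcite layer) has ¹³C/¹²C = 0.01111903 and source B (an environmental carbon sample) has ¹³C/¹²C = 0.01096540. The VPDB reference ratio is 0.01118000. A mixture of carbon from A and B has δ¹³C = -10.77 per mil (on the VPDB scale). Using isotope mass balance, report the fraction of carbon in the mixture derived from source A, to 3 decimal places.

0.613

δ_A = (0.01111903/0.01118000 − 1)×1000 = (0.994547 − 1)×1000 = -5.453 per mil
δ_B = (0.01096540/0.01118000 − 1)×1000 = (0.980805 − 1)×1000 = -19.195 per mil
f_A = (δ_mix − δ_B)/(δ_A − δ_B) = (-10.77 − (-19.195))/(-5.453 − (-19.195))
f_A = 8.425 / 13.742 = 0.6131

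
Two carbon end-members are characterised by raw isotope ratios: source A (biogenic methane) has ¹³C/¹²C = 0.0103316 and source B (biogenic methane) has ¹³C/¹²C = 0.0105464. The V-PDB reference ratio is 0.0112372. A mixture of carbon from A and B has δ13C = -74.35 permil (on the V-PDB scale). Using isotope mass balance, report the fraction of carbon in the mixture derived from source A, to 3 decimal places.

δ_A = (0.0103316/0.0112372 − 1)×1000 = (0.919411 − 1)×1000 = -80.589 permil
δ_B = (0.0105464/0.0112372 − 1)×1000 = (0.938526 − 1)×1000 = -61.474 permil
f_A = (δ_mix − δ_B)/(δ_A − δ_B) = (-74.35 − (-61.474))/(-80.589 − (-61.474))
f_A = -12.876 / -19.115 = 0.6736

0.674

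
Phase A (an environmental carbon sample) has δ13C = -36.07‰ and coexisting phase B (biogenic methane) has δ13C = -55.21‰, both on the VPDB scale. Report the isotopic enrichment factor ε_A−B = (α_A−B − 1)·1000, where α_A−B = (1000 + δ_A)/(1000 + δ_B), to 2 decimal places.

α_A−B = (1000 + -36.07) / (1000 + -55.21) = 963.93 / 944.79 = 1.020258
ε_A−B = (1.020258 − 1) × 1000 = 20.258‰
(The approximation ε ≈ δ_A − δ_B would give 19.14‰.)

20.26‰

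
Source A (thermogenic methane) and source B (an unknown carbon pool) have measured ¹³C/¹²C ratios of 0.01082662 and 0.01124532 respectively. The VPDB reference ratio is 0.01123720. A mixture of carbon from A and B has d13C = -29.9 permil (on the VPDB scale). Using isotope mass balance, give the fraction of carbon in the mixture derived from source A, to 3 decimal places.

0.822

δ_A = (0.01082662/0.01123720 − 1)×1000 = (0.963462 − 1)×1000 = -36.538 permil
δ_B = (0.01124532/0.01123720 − 1)×1000 = (1.000723 − 1)×1000 = 0.723 permil
f_A = (δ_mix − δ_B)/(δ_A − δ_B) = (-29.9 − (0.723))/(-36.538 − (0.723))
f_A = -30.623 / -37.260 = 0.8219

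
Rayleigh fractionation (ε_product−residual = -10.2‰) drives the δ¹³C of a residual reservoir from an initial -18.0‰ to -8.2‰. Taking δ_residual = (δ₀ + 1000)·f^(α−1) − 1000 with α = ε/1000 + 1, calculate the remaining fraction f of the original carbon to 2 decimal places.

0.38

α − 1 = ε/1000 = -0.0102
(δ_res + 1000)/(δ₀ + 1000) = (-8.2 + 1000)/(-18.0 + 1000) = 991.8/982.0 = 1.009980
f = 1.009980^(1/-0.0102) = exp(ln(1.009980)/-0.0102) = exp(0.00993/-0.0102)
f = exp(-0.9735) = 0.3777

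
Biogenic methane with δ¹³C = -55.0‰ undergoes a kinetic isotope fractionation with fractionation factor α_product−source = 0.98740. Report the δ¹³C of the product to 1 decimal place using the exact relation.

-66.9‰

δ_product = (δ_source + 1000)·α − 1000
δ_product = (-55.0 + 1000) × 0.98740 − 1000
δ_product = 933.093 − 1000 = -66.91‰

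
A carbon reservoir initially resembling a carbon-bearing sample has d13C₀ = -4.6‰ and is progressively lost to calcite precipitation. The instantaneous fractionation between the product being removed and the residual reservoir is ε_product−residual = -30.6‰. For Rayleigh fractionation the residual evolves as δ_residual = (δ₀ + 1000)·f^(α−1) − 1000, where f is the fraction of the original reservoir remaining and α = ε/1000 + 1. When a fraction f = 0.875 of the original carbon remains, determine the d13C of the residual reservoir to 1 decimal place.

Rayleigh residual: δ_res = (δ₀ + 1000)·f^(α−1) − 1000
α = ε/1000 + 1 = 0.96940, so α − 1 = -0.03060
f^(α−1) = 0.875^(-0.03060) = 1.004094
δ_res = (-4.6 + 1000) × 1.004094 − 1000 = 999.476 − 1000 = -0.52‰

-0.5‰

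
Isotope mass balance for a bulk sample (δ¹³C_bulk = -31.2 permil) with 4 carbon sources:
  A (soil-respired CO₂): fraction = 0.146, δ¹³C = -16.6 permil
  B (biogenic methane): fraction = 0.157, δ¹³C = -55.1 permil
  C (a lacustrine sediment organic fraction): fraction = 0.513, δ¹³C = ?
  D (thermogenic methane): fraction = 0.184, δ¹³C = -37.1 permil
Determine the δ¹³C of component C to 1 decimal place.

-25.9 permil

Isotope mass balance: δ_bulk = Σ fᵢ·δᵢ.
-31.2 = 0.146×(-16.6) + 0.157×(-55.1) + 0.513×δ_C + 0.184×(-37.1)
0.513·δ_C = -31.2 − (-17.901) = -13.299
δ_C = -13.299 / 0.513 = -25.92 permil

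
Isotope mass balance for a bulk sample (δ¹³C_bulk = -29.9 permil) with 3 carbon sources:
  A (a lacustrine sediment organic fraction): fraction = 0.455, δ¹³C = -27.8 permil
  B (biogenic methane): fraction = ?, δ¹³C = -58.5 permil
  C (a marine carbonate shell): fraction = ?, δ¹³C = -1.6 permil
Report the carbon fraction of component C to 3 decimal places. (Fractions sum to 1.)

0.257

Let f_C and f_B be the unknown fractions; fractions sum to 1 so f_C + f_B = 0.545.
Mass balance: Σ fᵢ·δᵢ = δ_bulk ⇒ f_C·(-1.6) + f_B·(-58.5) = -29.9 − (-12.649) = -17.251
Substitute f_B = 0.545 − f_C:
f_C·(-1.6 − -58.5) = -17.251 − 0.545×(-58.5) = 14.632
f_C = 14.632 / 56.9 = 0.2571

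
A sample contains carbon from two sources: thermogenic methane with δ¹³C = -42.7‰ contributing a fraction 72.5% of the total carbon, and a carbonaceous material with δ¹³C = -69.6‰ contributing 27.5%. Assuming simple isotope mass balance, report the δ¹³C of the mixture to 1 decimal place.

δ_mix = f_A·δ_A + f_B·δ_B
δ_mix = 0.725 × (-42.7) + 0.275 × (-69.6)
δ_mix = -30.96 + -19.14 = -50.10‰

-50.1‰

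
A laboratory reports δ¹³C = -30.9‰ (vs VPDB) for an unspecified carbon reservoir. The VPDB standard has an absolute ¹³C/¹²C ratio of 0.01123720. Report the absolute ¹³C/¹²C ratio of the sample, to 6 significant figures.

R_sample = R_standard × (δ¹³C/1000 + 1)
R_sample = 0.01123720 × (-30.9/1000 + 1) = 0.01123720 × 0.969100
R_sample = 0.0108900

0.0108900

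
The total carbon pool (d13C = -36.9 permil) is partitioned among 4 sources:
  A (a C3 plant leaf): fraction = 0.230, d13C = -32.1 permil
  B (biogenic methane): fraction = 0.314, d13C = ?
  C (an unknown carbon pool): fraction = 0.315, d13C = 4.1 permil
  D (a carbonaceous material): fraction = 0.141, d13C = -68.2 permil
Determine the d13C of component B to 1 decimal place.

-67.5 permil

Isotope mass balance: δ_bulk = Σ fᵢ·δᵢ.
-36.9 = 0.230×(-32.1) + 0.314×δ_B + 0.315×(4.1) + 0.141×(-68.2)
0.314·δ_B = -36.9 − (-15.708) = -21.192
δ_B = -21.192 / 0.314 = -67.49 permil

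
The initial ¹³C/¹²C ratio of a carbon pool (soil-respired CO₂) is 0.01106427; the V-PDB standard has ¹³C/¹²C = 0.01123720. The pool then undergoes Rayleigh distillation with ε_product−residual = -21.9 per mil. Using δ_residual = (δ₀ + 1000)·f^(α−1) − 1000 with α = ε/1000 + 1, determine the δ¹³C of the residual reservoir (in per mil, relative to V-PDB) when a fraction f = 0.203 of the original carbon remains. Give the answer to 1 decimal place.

19.6 per mil

δ₀ = (0.01106427/0.01123720 − 1)×1000 = (0.984611 − 1)×1000 = -15.389 per mil
α − 1 = ε/1000 = -0.0219
f^(α−1) = 0.203^(-0.0219) = 1.035538
δ_res = (-15.389 + 1000) × 1.035538 − 1000 = 1019.602 − 1000 = 19.60 per mil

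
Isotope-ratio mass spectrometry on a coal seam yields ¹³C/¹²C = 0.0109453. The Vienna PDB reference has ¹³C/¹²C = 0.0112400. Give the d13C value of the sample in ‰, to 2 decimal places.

-26.22‰

d13C = (R_sample / R_standard − 1) × 1000
R_sample / R_standard = 0.0109453 / 0.0112400 = 0.973781
d13C = (0.973781 − 1) × 1000 = -26.219‰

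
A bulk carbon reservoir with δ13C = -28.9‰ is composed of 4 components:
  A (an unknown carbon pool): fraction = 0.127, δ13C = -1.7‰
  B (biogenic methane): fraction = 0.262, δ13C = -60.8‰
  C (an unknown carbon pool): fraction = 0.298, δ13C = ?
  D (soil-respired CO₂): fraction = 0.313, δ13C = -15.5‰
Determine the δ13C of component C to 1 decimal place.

-26.5‰

Isotope mass balance: δ_bulk = Σ fᵢ·δᵢ.
-28.9 = 0.127×(-1.7) + 0.262×(-60.8) + 0.298×δ_C + 0.313×(-15.5)
0.298·δ_C = -28.9 − (-20.997) = -7.903
δ_C = -7.903 / 0.298 = -26.52‰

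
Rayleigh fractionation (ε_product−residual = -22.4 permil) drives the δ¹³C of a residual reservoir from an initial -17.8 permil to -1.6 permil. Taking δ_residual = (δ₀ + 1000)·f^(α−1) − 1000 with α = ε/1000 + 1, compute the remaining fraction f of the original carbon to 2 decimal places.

α − 1 = ε/1000 = -0.0224
(δ_res + 1000)/(δ₀ + 1000) = (-1.6 + 1000)/(-17.8 + 1000) = 998.4/982.2 = 1.016494
f = 1.016494^(1/-0.0224) = exp(ln(1.016494)/-0.0224) = exp(0.01636/-0.0224)
f = exp(-0.7303) = 0.4818

0.48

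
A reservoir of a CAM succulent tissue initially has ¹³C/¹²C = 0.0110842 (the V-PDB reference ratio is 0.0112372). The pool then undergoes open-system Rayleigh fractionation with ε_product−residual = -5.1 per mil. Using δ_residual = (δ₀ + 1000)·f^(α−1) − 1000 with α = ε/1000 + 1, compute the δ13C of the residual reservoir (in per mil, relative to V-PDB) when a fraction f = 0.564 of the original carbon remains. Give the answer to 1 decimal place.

-10.7 per mil

δ₀ = (0.0110842/0.0112372 − 1)×1000 = (0.986385 − 1)×1000 = -13.615 per mil
α − 1 = ε/1000 = -0.0051
f^(α−1) = 0.564^(-0.0051) = 1.002925
δ_res = (-13.615 + 1000) × 1.002925 − 1000 = 989.270 − 1000 = -10.73 per mil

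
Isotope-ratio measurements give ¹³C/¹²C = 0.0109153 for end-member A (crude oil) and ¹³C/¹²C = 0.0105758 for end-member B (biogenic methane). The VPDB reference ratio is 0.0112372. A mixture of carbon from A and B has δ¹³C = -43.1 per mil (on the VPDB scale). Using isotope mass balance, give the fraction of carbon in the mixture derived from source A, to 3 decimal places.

0.522

δ_A = (0.0109153/0.0112372 − 1)×1000 = (0.971354 − 1)×1000 = -28.646 per mil
δ_B = (0.0105758/0.0112372 − 1)×1000 = (0.941142 − 1)×1000 = -58.858 per mil
f_A = (δ_mix − δ_B)/(δ_A − δ_B) = (-43.1 − (-58.858))/(-28.646 − (-58.858))
f_A = 15.758 / 30.212 = 0.5216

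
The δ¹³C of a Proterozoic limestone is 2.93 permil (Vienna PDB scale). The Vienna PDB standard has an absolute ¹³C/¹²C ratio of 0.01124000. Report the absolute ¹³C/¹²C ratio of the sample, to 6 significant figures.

0.0112729

R_sample = R_standard × (δ¹³C/1000 + 1)
R_sample = 0.01124000 × (2.93/1000 + 1) = 0.01124000 × 1.002930
R_sample = 0.0112729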